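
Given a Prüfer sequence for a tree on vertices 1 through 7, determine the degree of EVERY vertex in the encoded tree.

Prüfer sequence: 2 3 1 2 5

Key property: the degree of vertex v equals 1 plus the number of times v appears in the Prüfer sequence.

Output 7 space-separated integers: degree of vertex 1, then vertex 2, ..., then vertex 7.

Answer: 2 3 2 1 2 1 1

Derivation:
p_1 = 2: count[2] becomes 1
p_2 = 3: count[3] becomes 1
p_3 = 1: count[1] becomes 1
p_4 = 2: count[2] becomes 2
p_5 = 5: count[5] becomes 1
Degrees (1 + count): deg[1]=1+1=2, deg[2]=1+2=3, deg[3]=1+1=2, deg[4]=1+0=1, deg[5]=1+1=2, deg[6]=1+0=1, deg[7]=1+0=1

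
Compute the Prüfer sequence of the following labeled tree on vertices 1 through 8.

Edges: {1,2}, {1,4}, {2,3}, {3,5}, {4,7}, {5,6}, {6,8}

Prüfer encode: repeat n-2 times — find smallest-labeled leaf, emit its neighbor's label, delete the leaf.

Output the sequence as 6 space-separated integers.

Step 1: leaves = {7,8}. Remove smallest leaf 7, emit neighbor 4.
Step 2: leaves = {4,8}. Remove smallest leaf 4, emit neighbor 1.
Step 3: leaves = {1,8}. Remove smallest leaf 1, emit neighbor 2.
Step 4: leaves = {2,8}. Remove smallest leaf 2, emit neighbor 3.
Step 5: leaves = {3,8}. Remove smallest leaf 3, emit neighbor 5.
Step 6: leaves = {5,8}. Remove smallest leaf 5, emit neighbor 6.
Done: 2 vertices remain (6, 8). Sequence = [4 1 2 3 5 6]

Answer: 4 1 2 3 5 6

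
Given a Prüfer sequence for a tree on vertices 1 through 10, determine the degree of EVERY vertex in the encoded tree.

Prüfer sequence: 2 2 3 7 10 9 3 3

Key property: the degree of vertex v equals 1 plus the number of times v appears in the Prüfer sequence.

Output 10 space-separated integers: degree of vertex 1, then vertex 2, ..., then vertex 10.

p_1 = 2: count[2] becomes 1
p_2 = 2: count[2] becomes 2
p_3 = 3: count[3] becomes 1
p_4 = 7: count[7] becomes 1
p_5 = 10: count[10] becomes 1
p_6 = 9: count[9] becomes 1
p_7 = 3: count[3] becomes 2
p_8 = 3: count[3] becomes 3
Degrees (1 + count): deg[1]=1+0=1, deg[2]=1+2=3, deg[3]=1+3=4, deg[4]=1+0=1, deg[5]=1+0=1, deg[6]=1+0=1, deg[7]=1+1=2, deg[8]=1+0=1, deg[9]=1+1=2, deg[10]=1+1=2

Answer: 1 3 4 1 1 1 2 1 2 2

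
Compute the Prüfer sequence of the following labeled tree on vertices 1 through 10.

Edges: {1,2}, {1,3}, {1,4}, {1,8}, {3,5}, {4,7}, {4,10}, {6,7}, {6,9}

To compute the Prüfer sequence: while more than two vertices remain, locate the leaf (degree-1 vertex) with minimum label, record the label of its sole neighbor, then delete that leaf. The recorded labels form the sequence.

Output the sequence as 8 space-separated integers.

Answer: 1 3 1 1 4 6 7 4

Derivation:
Step 1: leaves = {2,5,8,9,10}. Remove smallest leaf 2, emit neighbor 1.
Step 2: leaves = {5,8,9,10}. Remove smallest leaf 5, emit neighbor 3.
Step 3: leaves = {3,8,9,10}. Remove smallest leaf 3, emit neighbor 1.
Step 4: leaves = {8,9,10}. Remove smallest leaf 8, emit neighbor 1.
Step 5: leaves = {1,9,10}. Remove smallest leaf 1, emit neighbor 4.
Step 6: leaves = {9,10}. Remove smallest leaf 9, emit neighbor 6.
Step 7: leaves = {6,10}. Remove smallest leaf 6, emit neighbor 7.
Step 8: leaves = {7,10}. Remove smallest leaf 7, emit neighbor 4.
Done: 2 vertices remain (4, 10). Sequence = [1 3 1 1 4 6 7 4]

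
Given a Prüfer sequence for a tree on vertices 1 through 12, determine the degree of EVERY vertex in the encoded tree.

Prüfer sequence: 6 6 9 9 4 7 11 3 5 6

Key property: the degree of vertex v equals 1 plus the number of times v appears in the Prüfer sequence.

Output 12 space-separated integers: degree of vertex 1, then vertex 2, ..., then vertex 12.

p_1 = 6: count[6] becomes 1
p_2 = 6: count[6] becomes 2
p_3 = 9: count[9] becomes 1
p_4 = 9: count[9] becomes 2
p_5 = 4: count[4] becomes 1
p_6 = 7: count[7] becomes 1
p_7 = 11: count[11] becomes 1
p_8 = 3: count[3] becomes 1
p_9 = 5: count[5] becomes 1
p_10 = 6: count[6] becomes 3
Degrees (1 + count): deg[1]=1+0=1, deg[2]=1+0=1, deg[3]=1+1=2, deg[4]=1+1=2, deg[5]=1+1=2, deg[6]=1+3=4, deg[7]=1+1=2, deg[8]=1+0=1, deg[9]=1+2=3, deg[10]=1+0=1, deg[11]=1+1=2, deg[12]=1+0=1

Answer: 1 1 2 2 2 4 2 1 3 1 2 1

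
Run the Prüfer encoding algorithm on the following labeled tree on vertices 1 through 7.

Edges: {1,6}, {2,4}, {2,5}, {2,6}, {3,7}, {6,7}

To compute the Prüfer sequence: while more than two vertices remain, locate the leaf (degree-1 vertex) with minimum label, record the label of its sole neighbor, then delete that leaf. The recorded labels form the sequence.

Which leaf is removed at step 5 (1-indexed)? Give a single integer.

Step 1: current leaves = {1,3,4,5}. Remove leaf 1 (neighbor: 6).
Step 2: current leaves = {3,4,5}. Remove leaf 3 (neighbor: 7).
Step 3: current leaves = {4,5,7}. Remove leaf 4 (neighbor: 2).
Step 4: current leaves = {5,7}. Remove leaf 5 (neighbor: 2).
Step 5: current leaves = {2,7}. Remove leaf 2 (neighbor: 6).

Answer: 2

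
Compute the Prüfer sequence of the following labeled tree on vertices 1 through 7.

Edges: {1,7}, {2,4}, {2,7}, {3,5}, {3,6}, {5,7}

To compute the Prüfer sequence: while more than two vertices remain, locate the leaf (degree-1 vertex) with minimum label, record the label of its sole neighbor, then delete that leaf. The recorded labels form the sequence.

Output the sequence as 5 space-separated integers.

Step 1: leaves = {1,4,6}. Remove smallest leaf 1, emit neighbor 7.
Step 2: leaves = {4,6}. Remove smallest leaf 4, emit neighbor 2.
Step 3: leaves = {2,6}. Remove smallest leaf 2, emit neighbor 7.
Step 4: leaves = {6,7}. Remove smallest leaf 6, emit neighbor 3.
Step 5: leaves = {3,7}. Remove smallest leaf 3, emit neighbor 5.
Done: 2 vertices remain (5, 7). Sequence = [7 2 7 3 5]

Answer: 7 2 7 3 5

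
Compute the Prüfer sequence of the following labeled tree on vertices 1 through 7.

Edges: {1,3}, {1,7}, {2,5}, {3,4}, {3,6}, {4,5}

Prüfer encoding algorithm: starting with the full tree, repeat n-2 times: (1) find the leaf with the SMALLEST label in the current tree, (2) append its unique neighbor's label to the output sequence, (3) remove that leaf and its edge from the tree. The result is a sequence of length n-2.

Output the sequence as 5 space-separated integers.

Answer: 5 4 3 3 1

Derivation:
Step 1: leaves = {2,6,7}. Remove smallest leaf 2, emit neighbor 5.
Step 2: leaves = {5,6,7}. Remove smallest leaf 5, emit neighbor 4.
Step 3: leaves = {4,6,7}. Remove smallest leaf 4, emit neighbor 3.
Step 4: leaves = {6,7}. Remove smallest leaf 6, emit neighbor 3.
Step 5: leaves = {3,7}. Remove smallest leaf 3, emit neighbor 1.
Done: 2 vertices remain (1, 7). Sequence = [5 4 3 3 1]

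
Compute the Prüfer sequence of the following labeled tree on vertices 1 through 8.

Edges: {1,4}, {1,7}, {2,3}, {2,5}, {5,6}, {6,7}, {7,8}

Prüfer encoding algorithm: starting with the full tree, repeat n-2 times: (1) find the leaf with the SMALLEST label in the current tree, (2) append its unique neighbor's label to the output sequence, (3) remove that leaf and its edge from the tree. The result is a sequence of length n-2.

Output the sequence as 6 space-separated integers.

Answer: 2 5 1 7 6 7

Derivation:
Step 1: leaves = {3,4,8}. Remove smallest leaf 3, emit neighbor 2.
Step 2: leaves = {2,4,8}. Remove smallest leaf 2, emit neighbor 5.
Step 3: leaves = {4,5,8}. Remove smallest leaf 4, emit neighbor 1.
Step 4: leaves = {1,5,8}. Remove smallest leaf 1, emit neighbor 7.
Step 5: leaves = {5,8}. Remove smallest leaf 5, emit neighbor 6.
Step 6: leaves = {6,8}. Remove smallest leaf 6, emit neighbor 7.
Done: 2 vertices remain (7, 8). Sequence = [2 5 1 7 6 7]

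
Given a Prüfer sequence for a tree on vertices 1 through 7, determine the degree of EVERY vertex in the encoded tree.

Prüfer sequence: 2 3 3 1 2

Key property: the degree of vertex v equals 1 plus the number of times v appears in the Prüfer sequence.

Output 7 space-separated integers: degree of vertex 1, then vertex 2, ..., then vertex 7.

Answer: 2 3 3 1 1 1 1

Derivation:
p_1 = 2: count[2] becomes 1
p_2 = 3: count[3] becomes 1
p_3 = 3: count[3] becomes 2
p_4 = 1: count[1] becomes 1
p_5 = 2: count[2] becomes 2
Degrees (1 + count): deg[1]=1+1=2, deg[2]=1+2=3, deg[3]=1+2=3, deg[4]=1+0=1, deg[5]=1+0=1, deg[6]=1+0=1, deg[7]=1+0=1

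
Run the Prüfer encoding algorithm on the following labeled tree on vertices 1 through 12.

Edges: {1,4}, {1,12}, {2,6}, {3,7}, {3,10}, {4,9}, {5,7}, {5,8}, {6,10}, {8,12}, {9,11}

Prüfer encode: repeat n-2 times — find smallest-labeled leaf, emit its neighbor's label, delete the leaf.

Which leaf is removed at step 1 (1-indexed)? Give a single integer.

Answer: 2

Derivation:
Step 1: current leaves = {2,11}. Remove leaf 2 (neighbor: 6).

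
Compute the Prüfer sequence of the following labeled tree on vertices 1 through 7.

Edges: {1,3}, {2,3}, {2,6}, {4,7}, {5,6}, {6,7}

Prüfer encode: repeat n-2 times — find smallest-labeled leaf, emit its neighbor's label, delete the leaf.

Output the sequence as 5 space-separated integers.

Step 1: leaves = {1,4,5}. Remove smallest leaf 1, emit neighbor 3.
Step 2: leaves = {3,4,5}. Remove smallest leaf 3, emit neighbor 2.
Step 3: leaves = {2,4,5}. Remove smallest leaf 2, emit neighbor 6.
Step 4: leaves = {4,5}. Remove smallest leaf 4, emit neighbor 7.
Step 5: leaves = {5,7}. Remove smallest leaf 5, emit neighbor 6.
Done: 2 vertices remain (6, 7). Sequence = [3 2 6 7 6]

Answer: 3 2 6 7 6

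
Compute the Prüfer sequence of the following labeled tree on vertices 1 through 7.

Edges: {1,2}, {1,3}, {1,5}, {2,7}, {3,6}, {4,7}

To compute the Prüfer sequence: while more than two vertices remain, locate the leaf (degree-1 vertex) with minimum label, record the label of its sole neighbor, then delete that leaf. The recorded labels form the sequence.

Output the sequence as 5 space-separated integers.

Answer: 7 1 3 1 2

Derivation:
Step 1: leaves = {4,5,6}. Remove smallest leaf 4, emit neighbor 7.
Step 2: leaves = {5,6,7}. Remove smallest leaf 5, emit neighbor 1.
Step 3: leaves = {6,7}. Remove smallest leaf 6, emit neighbor 3.
Step 4: leaves = {3,7}. Remove smallest leaf 3, emit neighbor 1.
Step 5: leaves = {1,7}. Remove smallest leaf 1, emit neighbor 2.
Done: 2 vertices remain (2, 7). Sequence = [7 1 3 1 2]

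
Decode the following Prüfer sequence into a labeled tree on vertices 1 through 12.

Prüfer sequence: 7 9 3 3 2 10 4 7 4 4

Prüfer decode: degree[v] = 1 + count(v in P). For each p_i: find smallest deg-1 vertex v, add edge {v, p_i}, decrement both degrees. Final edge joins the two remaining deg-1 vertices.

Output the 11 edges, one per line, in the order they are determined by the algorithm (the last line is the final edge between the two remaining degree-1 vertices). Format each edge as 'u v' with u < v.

Answer: 1 7
5 9
3 6
3 8
2 3
2 10
4 9
7 10
4 7
4 11
4 12

Derivation:
Initial degrees: {1:1, 2:2, 3:3, 4:4, 5:1, 6:1, 7:3, 8:1, 9:2, 10:2, 11:1, 12:1}
Step 1: smallest deg-1 vertex = 1, p_1 = 7. Add edge {1,7}. Now deg[1]=0, deg[7]=2.
Step 2: smallest deg-1 vertex = 5, p_2 = 9. Add edge {5,9}. Now deg[5]=0, deg[9]=1.
Step 3: smallest deg-1 vertex = 6, p_3 = 3. Add edge {3,6}. Now deg[6]=0, deg[3]=2.
Step 4: smallest deg-1 vertex = 8, p_4 = 3. Add edge {3,8}. Now deg[8]=0, deg[3]=1.
Step 5: smallest deg-1 vertex = 3, p_5 = 2. Add edge {2,3}. Now deg[3]=0, deg[2]=1.
Step 6: smallest deg-1 vertex = 2, p_6 = 10. Add edge {2,10}. Now deg[2]=0, deg[10]=1.
Step 7: smallest deg-1 vertex = 9, p_7 = 4. Add edge {4,9}. Now deg[9]=0, deg[4]=3.
Step 8: smallest deg-1 vertex = 10, p_8 = 7. Add edge {7,10}. Now deg[10]=0, deg[7]=1.
Step 9: smallest deg-1 vertex = 7, p_9 = 4. Add edge {4,7}. Now deg[7]=0, deg[4]=2.
Step 10: smallest deg-1 vertex = 11, p_10 = 4. Add edge {4,11}. Now deg[11]=0, deg[4]=1.
Final: two remaining deg-1 vertices are 4, 12. Add edge {4,12}.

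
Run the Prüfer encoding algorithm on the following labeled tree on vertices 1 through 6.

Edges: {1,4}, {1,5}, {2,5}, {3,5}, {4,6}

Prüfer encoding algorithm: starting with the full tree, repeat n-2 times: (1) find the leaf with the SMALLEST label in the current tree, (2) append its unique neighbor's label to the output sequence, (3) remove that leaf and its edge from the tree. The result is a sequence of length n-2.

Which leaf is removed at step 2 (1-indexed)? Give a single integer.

Answer: 3

Derivation:
Step 1: current leaves = {2,3,6}. Remove leaf 2 (neighbor: 5).
Step 2: current leaves = {3,6}. Remove leaf 3 (neighbor: 5).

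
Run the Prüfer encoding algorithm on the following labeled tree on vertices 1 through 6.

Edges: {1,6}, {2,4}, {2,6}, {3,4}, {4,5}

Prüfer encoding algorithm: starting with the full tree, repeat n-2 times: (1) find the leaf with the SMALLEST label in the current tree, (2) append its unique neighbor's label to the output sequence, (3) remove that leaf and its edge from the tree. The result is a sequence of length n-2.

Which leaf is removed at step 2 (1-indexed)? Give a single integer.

Answer: 3

Derivation:
Step 1: current leaves = {1,3,5}. Remove leaf 1 (neighbor: 6).
Step 2: current leaves = {3,5,6}. Remove leaf 3 (neighbor: 4).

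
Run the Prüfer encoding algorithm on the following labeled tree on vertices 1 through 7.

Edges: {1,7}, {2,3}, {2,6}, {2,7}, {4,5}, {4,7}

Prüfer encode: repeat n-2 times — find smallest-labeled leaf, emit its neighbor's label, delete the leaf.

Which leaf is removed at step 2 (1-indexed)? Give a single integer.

Step 1: current leaves = {1,3,5,6}. Remove leaf 1 (neighbor: 7).
Step 2: current leaves = {3,5,6}. Remove leaf 3 (neighbor: 2).

Answer: 3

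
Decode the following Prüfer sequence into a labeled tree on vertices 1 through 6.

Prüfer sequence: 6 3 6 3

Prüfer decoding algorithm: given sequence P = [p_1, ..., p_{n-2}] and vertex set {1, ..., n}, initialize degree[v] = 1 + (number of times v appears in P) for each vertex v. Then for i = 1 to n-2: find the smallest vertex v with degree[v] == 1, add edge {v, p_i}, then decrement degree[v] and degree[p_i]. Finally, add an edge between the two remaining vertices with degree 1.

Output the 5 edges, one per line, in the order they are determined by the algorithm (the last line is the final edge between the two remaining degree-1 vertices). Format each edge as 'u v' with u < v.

Initial degrees: {1:1, 2:1, 3:3, 4:1, 5:1, 6:3}
Step 1: smallest deg-1 vertex = 1, p_1 = 6. Add edge {1,6}. Now deg[1]=0, deg[6]=2.
Step 2: smallest deg-1 vertex = 2, p_2 = 3. Add edge {2,3}. Now deg[2]=0, deg[3]=2.
Step 3: smallest deg-1 vertex = 4, p_3 = 6. Add edge {4,6}. Now deg[4]=0, deg[6]=1.
Step 4: smallest deg-1 vertex = 5, p_4 = 3. Add edge {3,5}. Now deg[5]=0, deg[3]=1.
Final: two remaining deg-1 vertices are 3, 6. Add edge {3,6}.

Answer: 1 6
2 3
4 6
3 5
3 6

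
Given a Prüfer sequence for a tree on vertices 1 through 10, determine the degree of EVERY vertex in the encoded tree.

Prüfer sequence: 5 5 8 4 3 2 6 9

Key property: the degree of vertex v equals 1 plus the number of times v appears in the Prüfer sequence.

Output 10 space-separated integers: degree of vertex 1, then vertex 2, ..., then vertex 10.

Answer: 1 2 2 2 3 2 1 2 2 1

Derivation:
p_1 = 5: count[5] becomes 1
p_2 = 5: count[5] becomes 2
p_3 = 8: count[8] becomes 1
p_4 = 4: count[4] becomes 1
p_5 = 3: count[3] becomes 1
p_6 = 2: count[2] becomes 1
p_7 = 6: count[6] becomes 1
p_8 = 9: count[9] becomes 1
Degrees (1 + count): deg[1]=1+0=1, deg[2]=1+1=2, deg[3]=1+1=2, deg[4]=1+1=2, deg[5]=1+2=3, deg[6]=1+1=2, deg[7]=1+0=1, deg[8]=1+1=2, deg[9]=1+1=2, deg[10]=1+0=1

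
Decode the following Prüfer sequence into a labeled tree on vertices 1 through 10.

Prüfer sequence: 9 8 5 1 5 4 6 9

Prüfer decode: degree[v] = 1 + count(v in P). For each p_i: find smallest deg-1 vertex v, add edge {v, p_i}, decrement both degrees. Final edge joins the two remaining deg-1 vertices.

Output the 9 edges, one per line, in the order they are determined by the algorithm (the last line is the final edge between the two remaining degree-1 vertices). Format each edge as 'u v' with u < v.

Answer: 2 9
3 8
5 7
1 8
1 5
4 5
4 6
6 9
9 10

Derivation:
Initial degrees: {1:2, 2:1, 3:1, 4:2, 5:3, 6:2, 7:1, 8:2, 9:3, 10:1}
Step 1: smallest deg-1 vertex = 2, p_1 = 9. Add edge {2,9}. Now deg[2]=0, deg[9]=2.
Step 2: smallest deg-1 vertex = 3, p_2 = 8. Add edge {3,8}. Now deg[3]=0, deg[8]=1.
Step 3: smallest deg-1 vertex = 7, p_3 = 5. Add edge {5,7}. Now deg[7]=0, deg[5]=2.
Step 4: smallest deg-1 vertex = 8, p_4 = 1. Add edge {1,8}. Now deg[8]=0, deg[1]=1.
Step 5: smallest deg-1 vertex = 1, p_5 = 5. Add edge {1,5}. Now deg[1]=0, deg[5]=1.
Step 6: smallest deg-1 vertex = 5, p_6 = 4. Add edge {4,5}. Now deg[5]=0, deg[4]=1.
Step 7: smallest deg-1 vertex = 4, p_7 = 6. Add edge {4,6}. Now deg[4]=0, deg[6]=1.
Step 8: smallest deg-1 vertex = 6, p_8 = 9. Add edge {6,9}. Now deg[6]=0, deg[9]=1.
Final: two remaining deg-1 vertices are 9, 10. Add edge {9,10}.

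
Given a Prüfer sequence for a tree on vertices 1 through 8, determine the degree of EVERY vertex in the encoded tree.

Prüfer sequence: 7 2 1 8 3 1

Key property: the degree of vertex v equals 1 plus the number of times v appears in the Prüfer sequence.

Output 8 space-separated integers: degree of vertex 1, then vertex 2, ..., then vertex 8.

p_1 = 7: count[7] becomes 1
p_2 = 2: count[2] becomes 1
p_3 = 1: count[1] becomes 1
p_4 = 8: count[8] becomes 1
p_5 = 3: count[3] becomes 1
p_6 = 1: count[1] becomes 2
Degrees (1 + count): deg[1]=1+2=3, deg[2]=1+1=2, deg[3]=1+1=2, deg[4]=1+0=1, deg[5]=1+0=1, deg[6]=1+0=1, deg[7]=1+1=2, deg[8]=1+1=2

Answer: 3 2 2 1 1 1 2 2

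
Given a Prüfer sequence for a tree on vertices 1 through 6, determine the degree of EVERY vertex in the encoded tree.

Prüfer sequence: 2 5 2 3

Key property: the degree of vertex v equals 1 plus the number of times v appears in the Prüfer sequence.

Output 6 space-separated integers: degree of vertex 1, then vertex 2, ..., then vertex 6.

p_1 = 2: count[2] becomes 1
p_2 = 5: count[5] becomes 1
p_3 = 2: count[2] becomes 2
p_4 = 3: count[3] becomes 1
Degrees (1 + count): deg[1]=1+0=1, deg[2]=1+2=3, deg[3]=1+1=2, deg[4]=1+0=1, deg[5]=1+1=2, deg[6]=1+0=1

Answer: 1 3 2 1 2 1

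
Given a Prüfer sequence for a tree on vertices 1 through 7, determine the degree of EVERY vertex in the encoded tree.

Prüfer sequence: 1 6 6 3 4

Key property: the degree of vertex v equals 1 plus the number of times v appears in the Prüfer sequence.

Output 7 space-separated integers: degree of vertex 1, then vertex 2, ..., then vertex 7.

Answer: 2 1 2 2 1 3 1

Derivation:
p_1 = 1: count[1] becomes 1
p_2 = 6: count[6] becomes 1
p_3 = 6: count[6] becomes 2
p_4 = 3: count[3] becomes 1
p_5 = 4: count[4] becomes 1
Degrees (1 + count): deg[1]=1+1=2, deg[2]=1+0=1, deg[3]=1+1=2, deg[4]=1+1=2, deg[5]=1+0=1, deg[6]=1+2=3, deg[7]=1+0=1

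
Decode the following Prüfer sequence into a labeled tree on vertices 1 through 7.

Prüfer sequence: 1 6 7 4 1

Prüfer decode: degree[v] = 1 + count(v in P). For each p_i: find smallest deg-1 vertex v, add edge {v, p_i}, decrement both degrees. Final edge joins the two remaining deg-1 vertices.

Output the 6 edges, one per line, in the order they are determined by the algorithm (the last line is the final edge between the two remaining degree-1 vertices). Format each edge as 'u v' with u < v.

Initial degrees: {1:3, 2:1, 3:1, 4:2, 5:1, 6:2, 7:2}
Step 1: smallest deg-1 vertex = 2, p_1 = 1. Add edge {1,2}. Now deg[2]=0, deg[1]=2.
Step 2: smallest deg-1 vertex = 3, p_2 = 6. Add edge {3,6}. Now deg[3]=0, deg[6]=1.
Step 3: smallest deg-1 vertex = 5, p_3 = 7. Add edge {5,7}. Now deg[5]=0, deg[7]=1.
Step 4: smallest deg-1 vertex = 6, p_4 = 4. Add edge {4,6}. Now deg[6]=0, deg[4]=1.
Step 5: smallest deg-1 vertex = 4, p_5 = 1. Add edge {1,4}. Now deg[4]=0, deg[1]=1.
Final: two remaining deg-1 vertices are 1, 7. Add edge {1,7}.

Answer: 1 2
3 6
5 7
4 6
1 4
1 7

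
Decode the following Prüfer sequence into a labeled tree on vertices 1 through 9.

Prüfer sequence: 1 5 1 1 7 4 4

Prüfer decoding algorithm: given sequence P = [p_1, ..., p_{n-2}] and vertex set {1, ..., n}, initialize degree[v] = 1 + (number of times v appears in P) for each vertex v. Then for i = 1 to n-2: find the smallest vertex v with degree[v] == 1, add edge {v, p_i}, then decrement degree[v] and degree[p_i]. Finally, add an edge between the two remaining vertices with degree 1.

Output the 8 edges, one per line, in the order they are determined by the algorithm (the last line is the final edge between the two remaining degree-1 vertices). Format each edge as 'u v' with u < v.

Answer: 1 2
3 5
1 5
1 6
1 7
4 7
4 8
4 9

Derivation:
Initial degrees: {1:4, 2:1, 3:1, 4:3, 5:2, 6:1, 7:2, 8:1, 9:1}
Step 1: smallest deg-1 vertex = 2, p_1 = 1. Add edge {1,2}. Now deg[2]=0, deg[1]=3.
Step 2: smallest deg-1 vertex = 3, p_2 = 5. Add edge {3,5}. Now deg[3]=0, deg[5]=1.
Step 3: smallest deg-1 vertex = 5, p_3 = 1. Add edge {1,5}. Now deg[5]=0, deg[1]=2.
Step 4: smallest deg-1 vertex = 6, p_4 = 1. Add edge {1,6}. Now deg[6]=0, deg[1]=1.
Step 5: smallest deg-1 vertex = 1, p_5 = 7. Add edge {1,7}. Now deg[1]=0, deg[7]=1.
Step 6: smallest deg-1 vertex = 7, p_6 = 4. Add edge {4,7}. Now deg[7]=0, deg[4]=2.
Step 7: smallest deg-1 vertex = 8, p_7 = 4. Add edge {4,8}. Now deg[8]=0, deg[4]=1.
Final: two remaining deg-1 vertices are 4, 9. Add edge {4,9}.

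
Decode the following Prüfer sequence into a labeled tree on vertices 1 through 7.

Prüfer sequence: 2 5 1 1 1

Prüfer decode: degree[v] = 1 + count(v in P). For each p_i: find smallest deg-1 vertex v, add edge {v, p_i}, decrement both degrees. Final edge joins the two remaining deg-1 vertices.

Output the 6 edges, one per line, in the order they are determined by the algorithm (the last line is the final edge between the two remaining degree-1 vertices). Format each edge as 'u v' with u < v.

Initial degrees: {1:4, 2:2, 3:1, 4:1, 5:2, 6:1, 7:1}
Step 1: smallest deg-1 vertex = 3, p_1 = 2. Add edge {2,3}. Now deg[3]=0, deg[2]=1.
Step 2: smallest deg-1 vertex = 2, p_2 = 5. Add edge {2,5}. Now deg[2]=0, deg[5]=1.
Step 3: smallest deg-1 vertex = 4, p_3 = 1. Add edge {1,4}. Now deg[4]=0, deg[1]=3.
Step 4: smallest deg-1 vertex = 5, p_4 = 1. Add edge {1,5}. Now deg[5]=0, deg[1]=2.
Step 5: smallest deg-1 vertex = 6, p_5 = 1. Add edge {1,6}. Now deg[6]=0, deg[1]=1.
Final: two remaining deg-1 vertices are 1, 7. Add edge {1,7}.

Answer: 2 3
2 5
1 4
1 5
1 6
1 7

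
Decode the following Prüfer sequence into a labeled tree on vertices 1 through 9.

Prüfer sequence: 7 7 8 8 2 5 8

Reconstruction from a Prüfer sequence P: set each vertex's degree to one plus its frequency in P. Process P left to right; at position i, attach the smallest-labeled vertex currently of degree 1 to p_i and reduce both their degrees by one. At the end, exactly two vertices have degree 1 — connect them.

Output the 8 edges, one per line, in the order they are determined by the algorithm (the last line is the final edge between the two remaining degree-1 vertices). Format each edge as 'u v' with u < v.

Answer: 1 7
3 7
4 8
6 8
2 7
2 5
5 8
8 9

Derivation:
Initial degrees: {1:1, 2:2, 3:1, 4:1, 5:2, 6:1, 7:3, 8:4, 9:1}
Step 1: smallest deg-1 vertex = 1, p_1 = 7. Add edge {1,7}. Now deg[1]=0, deg[7]=2.
Step 2: smallest deg-1 vertex = 3, p_2 = 7. Add edge {3,7}. Now deg[3]=0, deg[7]=1.
Step 3: smallest deg-1 vertex = 4, p_3 = 8. Add edge {4,8}. Now deg[4]=0, deg[8]=3.
Step 4: smallest deg-1 vertex = 6, p_4 = 8. Add edge {6,8}. Now deg[6]=0, deg[8]=2.
Step 5: smallest deg-1 vertex = 7, p_5 = 2. Add edge {2,7}. Now deg[7]=0, deg[2]=1.
Step 6: smallest deg-1 vertex = 2, p_6 = 5. Add edge {2,5}. Now deg[2]=0, deg[5]=1.
Step 7: smallest deg-1 vertex = 5, p_7 = 8. Add edge {5,8}. Now deg[5]=0, deg[8]=1.
Final: two remaining deg-1 vertices are 8, 9. Add edge {8,9}.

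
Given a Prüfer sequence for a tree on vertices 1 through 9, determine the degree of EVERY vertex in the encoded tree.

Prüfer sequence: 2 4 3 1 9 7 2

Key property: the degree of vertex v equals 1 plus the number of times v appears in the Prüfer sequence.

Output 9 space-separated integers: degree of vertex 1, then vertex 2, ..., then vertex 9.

p_1 = 2: count[2] becomes 1
p_2 = 4: count[4] becomes 1
p_3 = 3: count[3] becomes 1
p_4 = 1: count[1] becomes 1
p_5 = 9: count[9] becomes 1
p_6 = 7: count[7] becomes 1
p_7 = 2: count[2] becomes 2
Degrees (1 + count): deg[1]=1+1=2, deg[2]=1+2=3, deg[3]=1+1=2, deg[4]=1+1=2, deg[5]=1+0=1, deg[6]=1+0=1, deg[7]=1+1=2, deg[8]=1+0=1, deg[9]=1+1=2

Answer: 2 3 2 2 1 1 2 1 2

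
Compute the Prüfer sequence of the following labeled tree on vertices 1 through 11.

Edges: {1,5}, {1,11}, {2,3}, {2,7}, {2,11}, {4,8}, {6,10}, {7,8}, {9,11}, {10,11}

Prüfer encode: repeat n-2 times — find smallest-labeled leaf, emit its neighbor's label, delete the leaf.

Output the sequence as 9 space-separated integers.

Step 1: leaves = {3,4,5,6,9}. Remove smallest leaf 3, emit neighbor 2.
Step 2: leaves = {4,5,6,9}. Remove smallest leaf 4, emit neighbor 8.
Step 3: leaves = {5,6,8,9}. Remove smallest leaf 5, emit neighbor 1.
Step 4: leaves = {1,6,8,9}. Remove smallest leaf 1, emit neighbor 11.
Step 5: leaves = {6,8,9}. Remove smallest leaf 6, emit neighbor 10.
Step 6: leaves = {8,9,10}. Remove smallest leaf 8, emit neighbor 7.
Step 7: leaves = {7,9,10}. Remove smallest leaf 7, emit neighbor 2.
Step 8: leaves = {2,9,10}. Remove smallest leaf 2, emit neighbor 11.
Step 9: leaves = {9,10}. Remove smallest leaf 9, emit neighbor 11.
Done: 2 vertices remain (10, 11). Sequence = [2 8 1 11 10 7 2 11 11]

Answer: 2 8 1 11 10 7 2 11 11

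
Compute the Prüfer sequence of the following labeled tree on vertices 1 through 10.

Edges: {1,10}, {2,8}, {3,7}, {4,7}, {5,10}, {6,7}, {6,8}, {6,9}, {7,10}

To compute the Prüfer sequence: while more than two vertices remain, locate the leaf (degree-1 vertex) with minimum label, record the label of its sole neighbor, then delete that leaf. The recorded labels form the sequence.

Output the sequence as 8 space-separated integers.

Step 1: leaves = {1,2,3,4,5,9}. Remove smallest leaf 1, emit neighbor 10.
Step 2: leaves = {2,3,4,5,9}. Remove smallest leaf 2, emit neighbor 8.
Step 3: leaves = {3,4,5,8,9}. Remove smallest leaf 3, emit neighbor 7.
Step 4: leaves = {4,5,8,9}. Remove smallest leaf 4, emit neighbor 7.
Step 5: leaves = {5,8,9}. Remove smallest leaf 5, emit neighbor 10.
Step 6: leaves = {8,9,10}. Remove smallest leaf 8, emit neighbor 6.
Step 7: leaves = {9,10}. Remove smallest leaf 9, emit neighbor 6.
Step 8: leaves = {6,10}. Remove smallest leaf 6, emit neighbor 7.
Done: 2 vertices remain (7, 10). Sequence = [10 8 7 7 10 6 6 7]

Answer: 10 8 7 7 10 6 6 7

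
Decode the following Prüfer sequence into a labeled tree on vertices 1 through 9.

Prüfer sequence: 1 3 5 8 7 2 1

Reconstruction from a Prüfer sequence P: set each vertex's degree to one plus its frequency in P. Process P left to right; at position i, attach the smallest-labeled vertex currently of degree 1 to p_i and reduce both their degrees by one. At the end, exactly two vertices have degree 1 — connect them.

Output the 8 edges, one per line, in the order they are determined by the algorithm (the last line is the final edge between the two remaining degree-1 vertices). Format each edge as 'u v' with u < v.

Initial degrees: {1:3, 2:2, 3:2, 4:1, 5:2, 6:1, 7:2, 8:2, 9:1}
Step 1: smallest deg-1 vertex = 4, p_1 = 1. Add edge {1,4}. Now deg[4]=0, deg[1]=2.
Step 2: smallest deg-1 vertex = 6, p_2 = 3. Add edge {3,6}. Now deg[6]=0, deg[3]=1.
Step 3: smallest deg-1 vertex = 3, p_3 = 5. Add edge {3,5}. Now deg[3]=0, deg[5]=1.
Step 4: smallest deg-1 vertex = 5, p_4 = 8. Add edge {5,8}. Now deg[5]=0, deg[8]=1.
Step 5: smallest deg-1 vertex = 8, p_5 = 7. Add edge {7,8}. Now deg[8]=0, deg[7]=1.
Step 6: smallest deg-1 vertex = 7, p_6 = 2. Add edge {2,7}. Now deg[7]=0, deg[2]=1.
Step 7: smallest deg-1 vertex = 2, p_7 = 1. Add edge {1,2}. Now deg[2]=0, deg[1]=1.
Final: two remaining deg-1 vertices are 1, 9. Add edge {1,9}.

Answer: 1 4
3 6
3 5
5 8
7 8
2 7
1 2
1 9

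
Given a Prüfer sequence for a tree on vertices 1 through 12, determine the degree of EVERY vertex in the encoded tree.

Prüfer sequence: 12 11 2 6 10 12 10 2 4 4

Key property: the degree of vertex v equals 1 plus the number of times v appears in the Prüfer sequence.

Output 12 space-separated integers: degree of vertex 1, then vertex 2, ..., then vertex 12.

p_1 = 12: count[12] becomes 1
p_2 = 11: count[11] becomes 1
p_3 = 2: count[2] becomes 1
p_4 = 6: count[6] becomes 1
p_5 = 10: count[10] becomes 1
p_6 = 12: count[12] becomes 2
p_7 = 10: count[10] becomes 2
p_8 = 2: count[2] becomes 2
p_9 = 4: count[4] becomes 1
p_10 = 4: count[4] becomes 2
Degrees (1 + count): deg[1]=1+0=1, deg[2]=1+2=3, deg[3]=1+0=1, deg[4]=1+2=3, deg[5]=1+0=1, deg[6]=1+1=2, deg[7]=1+0=1, deg[8]=1+0=1, deg[9]=1+0=1, deg[10]=1+2=3, deg[11]=1+1=2, deg[12]=1+2=3

Answer: 1 3 1 3 1 2 1 1 1 3 2 3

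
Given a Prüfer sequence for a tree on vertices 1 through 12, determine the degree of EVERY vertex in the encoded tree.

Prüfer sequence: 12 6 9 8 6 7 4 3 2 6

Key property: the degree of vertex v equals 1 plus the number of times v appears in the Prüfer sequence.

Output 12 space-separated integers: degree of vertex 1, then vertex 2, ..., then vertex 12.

Answer: 1 2 2 2 1 4 2 2 2 1 1 2

Derivation:
p_1 = 12: count[12] becomes 1
p_2 = 6: count[6] becomes 1
p_3 = 9: count[9] becomes 1
p_4 = 8: count[8] becomes 1
p_5 = 6: count[6] becomes 2
p_6 = 7: count[7] becomes 1
p_7 = 4: count[4] becomes 1
p_8 = 3: count[3] becomes 1
p_9 = 2: count[2] becomes 1
p_10 = 6: count[6] becomes 3
Degrees (1 + count): deg[1]=1+0=1, deg[2]=1+1=2, deg[3]=1+1=2, deg[4]=1+1=2, deg[5]=1+0=1, deg[6]=1+3=4, deg[7]=1+1=2, deg[8]=1+1=2, deg[9]=1+1=2, deg[10]=1+0=1, deg[11]=1+0=1, deg[12]=1+1=2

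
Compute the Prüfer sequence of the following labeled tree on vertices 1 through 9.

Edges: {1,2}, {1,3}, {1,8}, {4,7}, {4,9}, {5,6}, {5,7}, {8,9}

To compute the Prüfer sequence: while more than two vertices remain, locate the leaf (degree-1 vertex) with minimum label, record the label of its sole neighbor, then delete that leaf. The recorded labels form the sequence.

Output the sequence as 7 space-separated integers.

Answer: 1 1 8 5 7 4 9

Derivation:
Step 1: leaves = {2,3,6}. Remove smallest leaf 2, emit neighbor 1.
Step 2: leaves = {3,6}. Remove smallest leaf 3, emit neighbor 1.
Step 3: leaves = {1,6}. Remove smallest leaf 1, emit neighbor 8.
Step 4: leaves = {6,8}. Remove smallest leaf 6, emit neighbor 5.
Step 5: leaves = {5,8}. Remove smallest leaf 5, emit neighbor 7.
Step 6: leaves = {7,8}. Remove smallest leaf 7, emit neighbor 4.
Step 7: leaves = {4,8}. Remove smallest leaf 4, emit neighbor 9.
Done: 2 vertices remain (8, 9). Sequence = [1 1 8 5 7 4 9]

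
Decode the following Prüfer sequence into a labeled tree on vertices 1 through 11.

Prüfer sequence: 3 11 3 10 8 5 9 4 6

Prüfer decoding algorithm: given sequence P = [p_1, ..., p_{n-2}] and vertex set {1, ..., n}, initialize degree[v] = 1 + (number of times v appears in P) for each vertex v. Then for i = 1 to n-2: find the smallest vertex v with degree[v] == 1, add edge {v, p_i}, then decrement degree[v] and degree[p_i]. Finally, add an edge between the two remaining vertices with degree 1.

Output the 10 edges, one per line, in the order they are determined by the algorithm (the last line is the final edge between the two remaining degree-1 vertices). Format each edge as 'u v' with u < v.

Initial degrees: {1:1, 2:1, 3:3, 4:2, 5:2, 6:2, 7:1, 8:2, 9:2, 10:2, 11:2}
Step 1: smallest deg-1 vertex = 1, p_1 = 3. Add edge {1,3}. Now deg[1]=0, deg[3]=2.
Step 2: smallest deg-1 vertex = 2, p_2 = 11. Add edge {2,11}. Now deg[2]=0, deg[11]=1.
Step 3: smallest deg-1 vertex = 7, p_3 = 3. Add edge {3,7}. Now deg[7]=0, deg[3]=1.
Step 4: smallest deg-1 vertex = 3, p_4 = 10. Add edge {3,10}. Now deg[3]=0, deg[10]=1.
Step 5: smallest deg-1 vertex = 10, p_5 = 8. Add edge {8,10}. Now deg[10]=0, deg[8]=1.
Step 6: smallest deg-1 vertex = 8, p_6 = 5. Add edge {5,8}. Now deg[8]=0, deg[5]=1.
Step 7: smallest deg-1 vertex = 5, p_7 = 9. Add edge {5,9}. Now deg[5]=0, deg[9]=1.
Step 8: smallest deg-1 vertex = 9, p_8 = 4. Add edge {4,9}. Now deg[9]=0, deg[4]=1.
Step 9: smallest deg-1 vertex = 4, p_9 = 6. Add edge {4,6}. Now deg[4]=0, deg[6]=1.
Final: two remaining deg-1 vertices are 6, 11. Add edge {6,11}.

Answer: 1 3
2 11
3 7
3 10
8 10
5 8
5 9
4 9
4 6
6 11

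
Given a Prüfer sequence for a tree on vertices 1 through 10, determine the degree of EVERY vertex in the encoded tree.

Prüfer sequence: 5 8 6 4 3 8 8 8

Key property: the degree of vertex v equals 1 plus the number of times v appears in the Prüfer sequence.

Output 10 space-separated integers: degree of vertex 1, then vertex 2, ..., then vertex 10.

p_1 = 5: count[5] becomes 1
p_2 = 8: count[8] becomes 1
p_3 = 6: count[6] becomes 1
p_4 = 4: count[4] becomes 1
p_5 = 3: count[3] becomes 1
p_6 = 8: count[8] becomes 2
p_7 = 8: count[8] becomes 3
p_8 = 8: count[8] becomes 4
Degrees (1 + count): deg[1]=1+0=1, deg[2]=1+0=1, deg[3]=1+1=2, deg[4]=1+1=2, deg[5]=1+1=2, deg[6]=1+1=2, deg[7]=1+0=1, deg[8]=1+4=5, deg[9]=1+0=1, deg[10]=1+0=1

Answer: 1 1 2 2 2 2 1 5 1 1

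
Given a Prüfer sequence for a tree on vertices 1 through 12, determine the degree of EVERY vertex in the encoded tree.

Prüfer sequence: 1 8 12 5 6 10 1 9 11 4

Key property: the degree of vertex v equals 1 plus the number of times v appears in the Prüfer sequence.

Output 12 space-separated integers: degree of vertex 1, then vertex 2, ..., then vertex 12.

p_1 = 1: count[1] becomes 1
p_2 = 8: count[8] becomes 1
p_3 = 12: count[12] becomes 1
p_4 = 5: count[5] becomes 1
p_5 = 6: count[6] becomes 1
p_6 = 10: count[10] becomes 1
p_7 = 1: count[1] becomes 2
p_8 = 9: count[9] becomes 1
p_9 = 11: count[11] becomes 1
p_10 = 4: count[4] becomes 1
Degrees (1 + count): deg[1]=1+2=3, deg[2]=1+0=1, deg[3]=1+0=1, deg[4]=1+1=2, deg[5]=1+1=2, deg[6]=1+1=2, deg[7]=1+0=1, deg[8]=1+1=2, deg[9]=1+1=2, deg[10]=1+1=2, deg[11]=1+1=2, deg[12]=1+1=2

Answer: 3 1 1 2 2 2 1 2 2 2 2 2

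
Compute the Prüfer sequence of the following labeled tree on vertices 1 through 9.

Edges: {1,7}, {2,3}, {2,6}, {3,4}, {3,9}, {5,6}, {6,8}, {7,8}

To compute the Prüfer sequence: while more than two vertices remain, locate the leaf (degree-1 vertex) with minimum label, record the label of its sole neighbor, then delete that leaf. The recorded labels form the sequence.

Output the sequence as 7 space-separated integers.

Step 1: leaves = {1,4,5,9}. Remove smallest leaf 1, emit neighbor 7.
Step 2: leaves = {4,5,7,9}. Remove smallest leaf 4, emit neighbor 3.
Step 3: leaves = {5,7,9}. Remove smallest leaf 5, emit neighbor 6.
Step 4: leaves = {7,9}. Remove smallest leaf 7, emit neighbor 8.
Step 5: leaves = {8,9}. Remove smallest leaf 8, emit neighbor 6.
Step 6: leaves = {6,9}. Remove smallest leaf 6, emit neighbor 2.
Step 7: leaves = {2,9}. Remove smallest leaf 2, emit neighbor 3.
Done: 2 vertices remain (3, 9). Sequence = [7 3 6 8 6 2 3]

Answer: 7 3 6 8 6 2 3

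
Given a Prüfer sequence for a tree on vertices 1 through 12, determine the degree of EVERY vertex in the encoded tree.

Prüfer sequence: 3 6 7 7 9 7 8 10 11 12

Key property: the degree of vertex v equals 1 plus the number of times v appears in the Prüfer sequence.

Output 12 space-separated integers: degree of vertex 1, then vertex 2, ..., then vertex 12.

Answer: 1 1 2 1 1 2 4 2 2 2 2 2

Derivation:
p_1 = 3: count[3] becomes 1
p_2 = 6: count[6] becomes 1
p_3 = 7: count[7] becomes 1
p_4 = 7: count[7] becomes 2
p_5 = 9: count[9] becomes 1
p_6 = 7: count[7] becomes 3
p_7 = 8: count[8] becomes 1
p_8 = 10: count[10] becomes 1
p_9 = 11: count[11] becomes 1
p_10 = 12: count[12] becomes 1
Degrees (1 + count): deg[1]=1+0=1, deg[2]=1+0=1, deg[3]=1+1=2, deg[4]=1+0=1, deg[5]=1+0=1, deg[6]=1+1=2, deg[7]=1+3=4, deg[8]=1+1=2, deg[9]=1+1=2, deg[10]=1+1=2, deg[11]=1+1=2, deg[12]=1+1=2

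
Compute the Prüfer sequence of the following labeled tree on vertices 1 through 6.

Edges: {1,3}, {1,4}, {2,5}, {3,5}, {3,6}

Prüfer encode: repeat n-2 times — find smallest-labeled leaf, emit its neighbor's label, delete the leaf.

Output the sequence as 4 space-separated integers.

Answer: 5 1 3 3

Derivation:
Step 1: leaves = {2,4,6}. Remove smallest leaf 2, emit neighbor 5.
Step 2: leaves = {4,5,6}. Remove smallest leaf 4, emit neighbor 1.
Step 3: leaves = {1,5,6}. Remove smallest leaf 1, emit neighbor 3.
Step 4: leaves = {5,6}. Remove smallest leaf 5, emit neighbor 3.
Done: 2 vertices remain (3, 6). Sequence = [5 1 3 3]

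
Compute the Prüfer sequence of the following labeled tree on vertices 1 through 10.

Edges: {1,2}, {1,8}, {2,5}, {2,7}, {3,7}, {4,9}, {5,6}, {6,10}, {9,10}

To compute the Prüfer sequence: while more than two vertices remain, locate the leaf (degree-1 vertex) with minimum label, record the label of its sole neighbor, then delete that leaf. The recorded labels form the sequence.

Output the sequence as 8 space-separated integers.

Step 1: leaves = {3,4,8}. Remove smallest leaf 3, emit neighbor 7.
Step 2: leaves = {4,7,8}. Remove smallest leaf 4, emit neighbor 9.
Step 3: leaves = {7,8,9}. Remove smallest leaf 7, emit neighbor 2.
Step 4: leaves = {8,9}. Remove smallest leaf 8, emit neighbor 1.
Step 5: leaves = {1,9}. Remove smallest leaf 1, emit neighbor 2.
Step 6: leaves = {2,9}. Remove smallest leaf 2, emit neighbor 5.
Step 7: leaves = {5,9}. Remove smallest leaf 5, emit neighbor 6.
Step 8: leaves = {6,9}. Remove smallest leaf 6, emit neighbor 10.
Done: 2 vertices remain (9, 10). Sequence = [7 9 2 1 2 5 6 10]

Answer: 7 9 2 1 2 5 6 10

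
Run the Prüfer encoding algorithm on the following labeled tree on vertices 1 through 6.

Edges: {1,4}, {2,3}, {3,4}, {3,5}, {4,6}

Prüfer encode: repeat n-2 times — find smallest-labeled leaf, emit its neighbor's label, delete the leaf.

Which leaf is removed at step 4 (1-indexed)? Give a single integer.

Step 1: current leaves = {1,2,5,6}. Remove leaf 1 (neighbor: 4).
Step 2: current leaves = {2,5,6}. Remove leaf 2 (neighbor: 3).
Step 3: current leaves = {5,6}. Remove leaf 5 (neighbor: 3).
Step 4: current leaves = {3,6}. Remove leaf 3 (neighbor: 4).

Answer: 3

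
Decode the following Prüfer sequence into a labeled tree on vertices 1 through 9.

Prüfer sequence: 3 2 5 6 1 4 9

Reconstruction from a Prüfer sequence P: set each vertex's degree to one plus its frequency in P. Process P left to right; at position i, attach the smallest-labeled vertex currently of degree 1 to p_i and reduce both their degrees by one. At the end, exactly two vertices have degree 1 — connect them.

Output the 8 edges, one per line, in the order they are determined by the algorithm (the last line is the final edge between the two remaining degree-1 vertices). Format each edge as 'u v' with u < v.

Initial degrees: {1:2, 2:2, 3:2, 4:2, 5:2, 6:2, 7:1, 8:1, 9:2}
Step 1: smallest deg-1 vertex = 7, p_1 = 3. Add edge {3,7}. Now deg[7]=0, deg[3]=1.
Step 2: smallest deg-1 vertex = 3, p_2 = 2. Add edge {2,3}. Now deg[3]=0, deg[2]=1.
Step 3: smallest deg-1 vertex = 2, p_3 = 5. Add edge {2,5}. Now deg[2]=0, deg[5]=1.
Step 4: smallest deg-1 vertex = 5, p_4 = 6. Add edge {5,6}. Now deg[5]=0, deg[6]=1.
Step 5: smallest deg-1 vertex = 6, p_5 = 1. Add edge {1,6}. Now deg[6]=0, deg[1]=1.
Step 6: smallest deg-1 vertex = 1, p_6 = 4. Add edge {1,4}. Now deg[1]=0, deg[4]=1.
Step 7: smallest deg-1 vertex = 4, p_7 = 9. Add edge {4,9}. Now deg[4]=0, deg[9]=1.
Final: two remaining deg-1 vertices are 8, 9. Add edge {8,9}.

Answer: 3 7
2 3
2 5
5 6
1 6
1 4
4 9
8 9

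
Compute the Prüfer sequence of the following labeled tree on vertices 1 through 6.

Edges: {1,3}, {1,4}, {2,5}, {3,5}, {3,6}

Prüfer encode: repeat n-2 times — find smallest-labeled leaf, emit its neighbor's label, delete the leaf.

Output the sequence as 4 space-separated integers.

Answer: 5 1 3 3

Derivation:
Step 1: leaves = {2,4,6}. Remove smallest leaf 2, emit neighbor 5.
Step 2: leaves = {4,5,6}. Remove smallest leaf 4, emit neighbor 1.
Step 3: leaves = {1,5,6}. Remove smallest leaf 1, emit neighbor 3.
Step 4: leaves = {5,6}. Remove smallest leaf 5, emit neighbor 3.
Done: 2 vertices remain (3, 6). Sequence = [5 1 3 3]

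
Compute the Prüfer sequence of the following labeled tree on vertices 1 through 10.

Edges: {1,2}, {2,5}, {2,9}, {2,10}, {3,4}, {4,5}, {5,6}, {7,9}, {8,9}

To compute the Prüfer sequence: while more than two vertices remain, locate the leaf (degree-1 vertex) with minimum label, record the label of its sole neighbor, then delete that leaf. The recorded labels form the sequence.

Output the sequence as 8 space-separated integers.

Step 1: leaves = {1,3,6,7,8,10}. Remove smallest leaf 1, emit neighbor 2.
Step 2: leaves = {3,6,7,8,10}. Remove smallest leaf 3, emit neighbor 4.
Step 3: leaves = {4,6,7,8,10}. Remove smallest leaf 4, emit neighbor 5.
Step 4: leaves = {6,7,8,10}. Remove smallest leaf 6, emit neighbor 5.
Step 5: leaves = {5,7,8,10}. Remove smallest leaf 5, emit neighbor 2.
Step 6: leaves = {7,8,10}. Remove smallest leaf 7, emit neighbor 9.
Step 7: leaves = {8,10}. Remove smallest leaf 8, emit neighbor 9.
Step 8: leaves = {9,10}. Remove smallest leaf 9, emit neighbor 2.
Done: 2 vertices remain (2, 10). Sequence = [2 4 5 5 2 9 9 2]

Answer: 2 4 5 5 2 9 9 2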